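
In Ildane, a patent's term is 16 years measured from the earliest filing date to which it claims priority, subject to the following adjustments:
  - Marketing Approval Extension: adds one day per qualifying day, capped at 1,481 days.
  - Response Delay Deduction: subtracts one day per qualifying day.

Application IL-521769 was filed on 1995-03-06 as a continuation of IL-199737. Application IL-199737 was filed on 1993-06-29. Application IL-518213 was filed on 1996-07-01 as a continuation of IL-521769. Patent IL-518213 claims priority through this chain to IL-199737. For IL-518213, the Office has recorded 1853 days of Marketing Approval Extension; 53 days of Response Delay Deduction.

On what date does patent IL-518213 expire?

Earliest priority filing: 29 June 1993.
Base term: 29 June 1993 + 16 years → 29 June 2009.
Marketing Approval Extension: 1853 days claimed exceeds the 1481-day cap, so +1481 days → 19 July 2013.
Response Delay Deduction: −53 days → 27 May 2013.

2013-05-27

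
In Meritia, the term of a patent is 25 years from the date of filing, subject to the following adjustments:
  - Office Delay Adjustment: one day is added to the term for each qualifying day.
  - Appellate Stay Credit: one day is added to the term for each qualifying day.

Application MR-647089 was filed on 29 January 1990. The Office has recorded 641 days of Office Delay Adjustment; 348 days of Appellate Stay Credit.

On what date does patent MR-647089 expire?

2017-10-14

Base term: filing date + 25 years → 29 January 2015.
Office Delay Adjustment: +641 days → 31 October 2016.
Appellate Stay Credit: +348 days → 14 October 2017.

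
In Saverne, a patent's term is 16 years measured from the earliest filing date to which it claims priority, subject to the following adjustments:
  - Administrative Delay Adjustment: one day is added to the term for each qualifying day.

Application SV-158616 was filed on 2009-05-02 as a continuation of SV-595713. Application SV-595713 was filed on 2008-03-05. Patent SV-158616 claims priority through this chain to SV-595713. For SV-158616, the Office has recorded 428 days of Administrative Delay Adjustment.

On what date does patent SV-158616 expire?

Earliest priority filing: 5 March 2008.
Base term: 5 March 2008 + 16 years → 5 March 2024.
Administrative Delay Adjustment: +428 days → 7 May 2025.

2025-05-07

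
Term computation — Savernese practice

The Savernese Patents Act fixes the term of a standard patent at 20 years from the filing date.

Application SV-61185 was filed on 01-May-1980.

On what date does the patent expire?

May 1, 2000

Filing date + 20 years → 1 May 2000.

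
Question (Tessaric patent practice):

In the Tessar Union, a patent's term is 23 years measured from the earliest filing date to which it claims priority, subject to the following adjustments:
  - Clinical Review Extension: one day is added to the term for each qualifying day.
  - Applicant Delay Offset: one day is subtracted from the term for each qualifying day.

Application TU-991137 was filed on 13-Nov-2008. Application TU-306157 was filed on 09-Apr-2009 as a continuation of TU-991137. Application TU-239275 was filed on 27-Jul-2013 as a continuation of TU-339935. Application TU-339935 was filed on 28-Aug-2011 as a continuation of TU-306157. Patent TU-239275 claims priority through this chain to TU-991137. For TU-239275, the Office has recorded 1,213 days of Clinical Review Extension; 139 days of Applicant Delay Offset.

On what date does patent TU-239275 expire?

Earliest priority filing: 13 November 2008.
Base term: 13 November 2008 + 23 years → 13 November 2031.
Clinical Review Extension: +1213 days → 10 March 2035.
Applicant Delay Offset: −139 days → 22 October 2034.

October 22, 2034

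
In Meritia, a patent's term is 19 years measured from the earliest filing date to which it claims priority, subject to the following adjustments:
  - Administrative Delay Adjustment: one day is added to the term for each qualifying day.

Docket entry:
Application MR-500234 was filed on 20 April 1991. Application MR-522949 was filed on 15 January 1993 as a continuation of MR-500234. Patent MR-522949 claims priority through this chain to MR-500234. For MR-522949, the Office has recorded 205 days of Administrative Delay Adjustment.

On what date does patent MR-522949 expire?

November 11, 2010

Earliest priority filing: 20 April 1991.
Base term: 20 April 1991 + 19 years → 20 April 2010.
Administrative Delay Adjustment: +205 days → 11 November 2010.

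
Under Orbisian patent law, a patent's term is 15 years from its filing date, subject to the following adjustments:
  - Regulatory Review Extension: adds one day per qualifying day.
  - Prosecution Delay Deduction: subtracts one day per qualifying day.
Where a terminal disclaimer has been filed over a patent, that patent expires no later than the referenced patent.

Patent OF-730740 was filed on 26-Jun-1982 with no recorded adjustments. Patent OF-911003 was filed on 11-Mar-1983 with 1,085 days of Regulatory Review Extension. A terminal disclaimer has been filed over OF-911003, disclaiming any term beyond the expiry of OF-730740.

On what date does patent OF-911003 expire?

Natural term of OF-911003:
  Base: filing + 15 years → 11 March 1998.
  Regulatory Review Extension: +1085 days → 28 February 2001.
Expiry of referenced patent OF-730740:
  Base: filing + 15 years → 26 June 1997.
Terminal disclaimer: OF-911003 expires on the earlier of 28 February 2001 and 26 June 1997.

June 26, 1997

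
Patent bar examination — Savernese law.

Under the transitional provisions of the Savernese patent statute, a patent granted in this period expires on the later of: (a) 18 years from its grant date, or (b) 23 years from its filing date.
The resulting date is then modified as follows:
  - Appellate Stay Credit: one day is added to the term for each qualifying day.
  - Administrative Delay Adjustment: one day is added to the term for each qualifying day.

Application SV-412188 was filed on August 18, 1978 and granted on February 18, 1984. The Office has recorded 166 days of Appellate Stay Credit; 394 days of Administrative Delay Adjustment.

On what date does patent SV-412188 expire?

(a) grant + 18 years → 18 February 2002.
(b) filing + 23 years → 18 August 2001.
Later of the two: 18 February 2002.
Appellate Stay Credit: +166 days → 3 August 2002.
Administrative Delay Adjustment: +394 days → 1 September 2003.

2003-09-01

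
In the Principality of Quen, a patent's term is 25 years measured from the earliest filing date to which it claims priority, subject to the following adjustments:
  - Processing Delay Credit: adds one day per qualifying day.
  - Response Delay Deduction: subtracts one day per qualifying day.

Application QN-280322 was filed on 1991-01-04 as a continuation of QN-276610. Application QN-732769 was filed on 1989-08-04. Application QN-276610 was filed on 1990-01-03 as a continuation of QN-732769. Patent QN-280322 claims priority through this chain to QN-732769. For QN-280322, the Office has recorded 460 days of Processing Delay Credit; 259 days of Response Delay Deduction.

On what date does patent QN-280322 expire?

February 21, 2015

Earliest priority filing: 4 August 1989.
Base term: 4 August 1989 + 25 years → 4 August 2014.
Processing Delay Credit: +460 days → 7 November 2015.
Response Delay Deduction: −259 days → 21 February 2015.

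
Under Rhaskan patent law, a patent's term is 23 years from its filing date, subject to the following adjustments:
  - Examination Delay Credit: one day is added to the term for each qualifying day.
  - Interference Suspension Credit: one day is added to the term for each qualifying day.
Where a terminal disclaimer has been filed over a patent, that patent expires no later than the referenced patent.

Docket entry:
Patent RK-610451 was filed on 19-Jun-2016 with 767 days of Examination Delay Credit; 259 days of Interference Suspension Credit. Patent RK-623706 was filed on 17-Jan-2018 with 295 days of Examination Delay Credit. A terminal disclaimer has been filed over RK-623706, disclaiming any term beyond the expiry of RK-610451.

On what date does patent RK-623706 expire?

Natural term of RK-623706:
  Base: filing + 23 years → 17 January 2041.
  Examination Delay Credit: +295 days → 8 November 2041.
Expiry of referenced patent RK-610451:
  Base: filing + 23 years → 19 June 2039.
  Examination Delay Credit: +767 days → 25 July 2041.
  Interference Suspension Credit: +259 days → 10 April 2042.
Terminal disclaimer: RK-623706 expires on the earlier of 8 November 2041 and 10 April 2042.

2041-11-08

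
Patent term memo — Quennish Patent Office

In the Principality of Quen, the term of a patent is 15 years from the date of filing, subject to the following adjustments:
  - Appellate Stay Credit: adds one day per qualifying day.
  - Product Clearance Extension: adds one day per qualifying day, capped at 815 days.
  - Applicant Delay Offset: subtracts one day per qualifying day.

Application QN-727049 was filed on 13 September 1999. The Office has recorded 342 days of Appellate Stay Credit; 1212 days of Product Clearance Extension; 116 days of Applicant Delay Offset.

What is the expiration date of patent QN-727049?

2017-07-20

Base term: filing date + 15 years → 13 September 2014.
Appellate Stay Credit: +342 days → 21 August 2015.
Product Clearance Extension: 1212 days claimed exceeds the 815-day cap, so +815 days → 13 November 2017.
Applicant Delay Offset: −116 days → 20 July 2017.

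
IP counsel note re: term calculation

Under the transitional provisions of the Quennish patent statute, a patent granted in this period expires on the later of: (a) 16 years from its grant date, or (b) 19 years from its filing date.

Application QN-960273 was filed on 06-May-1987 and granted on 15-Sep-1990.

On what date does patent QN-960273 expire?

(a) grant + 16 years → 15 September 2006.
(b) filing + 19 years → 6 May 2006.
Later of the two: 15 September 2006.

September 15, 2006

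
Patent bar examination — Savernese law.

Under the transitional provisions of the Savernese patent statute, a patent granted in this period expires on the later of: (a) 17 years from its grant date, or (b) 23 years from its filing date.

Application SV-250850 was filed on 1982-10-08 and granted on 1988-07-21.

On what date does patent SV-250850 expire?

(a) grant + 17 years → 21 July 2005.
(b) filing + 23 years → 8 October 2005.
Later of the two: 8 October 2005.

2005-10-08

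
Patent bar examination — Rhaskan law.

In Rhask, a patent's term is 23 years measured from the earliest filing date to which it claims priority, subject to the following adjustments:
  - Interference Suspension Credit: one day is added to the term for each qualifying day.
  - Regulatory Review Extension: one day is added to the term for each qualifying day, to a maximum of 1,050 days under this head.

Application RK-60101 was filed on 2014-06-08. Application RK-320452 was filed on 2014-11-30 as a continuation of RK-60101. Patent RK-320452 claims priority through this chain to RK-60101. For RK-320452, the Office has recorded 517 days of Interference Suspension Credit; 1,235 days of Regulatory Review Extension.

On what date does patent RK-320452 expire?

September 22, 2041

Earliest priority filing: 8 June 2014.
Base term: 8 June 2014 + 23 years → 8 June 2037.
Interference Suspension Credit: +517 days → 7 November 2038.
Regulatory Review Extension: 1235 days claimed exceeds the 1050-day cap, so +1050 days → 22 September 2041.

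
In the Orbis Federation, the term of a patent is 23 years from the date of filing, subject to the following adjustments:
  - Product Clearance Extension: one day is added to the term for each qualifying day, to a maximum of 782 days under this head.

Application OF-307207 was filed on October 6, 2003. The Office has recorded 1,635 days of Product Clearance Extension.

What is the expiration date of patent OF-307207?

2028-11-26

Base term: filing date + 23 years → 6 October 2026.
Product Clearance Extension: 1635 days claimed exceeds the 782-day cap, so +782 days → 26 November 2028.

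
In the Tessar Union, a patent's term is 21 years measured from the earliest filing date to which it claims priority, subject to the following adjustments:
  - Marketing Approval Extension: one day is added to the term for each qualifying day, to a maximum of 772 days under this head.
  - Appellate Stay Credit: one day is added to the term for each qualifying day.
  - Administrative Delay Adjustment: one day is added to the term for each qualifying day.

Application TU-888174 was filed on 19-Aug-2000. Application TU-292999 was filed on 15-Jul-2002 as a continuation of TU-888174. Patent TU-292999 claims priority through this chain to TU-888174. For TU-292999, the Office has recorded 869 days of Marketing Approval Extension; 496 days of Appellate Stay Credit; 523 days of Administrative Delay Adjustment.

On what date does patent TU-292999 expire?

2026-07-15

Earliest priority filing: 19 August 2000.
Base term: 19 August 2000 + 21 years → 19 August 2021.
Marketing Approval Extension: 869 days claimed exceeds the 772-day cap, so +772 days → 30 September 2023.
Appellate Stay Credit: +496 days → 7 February 2025.
Administrative Delay Adjustment: +523 days → 15 July 2026.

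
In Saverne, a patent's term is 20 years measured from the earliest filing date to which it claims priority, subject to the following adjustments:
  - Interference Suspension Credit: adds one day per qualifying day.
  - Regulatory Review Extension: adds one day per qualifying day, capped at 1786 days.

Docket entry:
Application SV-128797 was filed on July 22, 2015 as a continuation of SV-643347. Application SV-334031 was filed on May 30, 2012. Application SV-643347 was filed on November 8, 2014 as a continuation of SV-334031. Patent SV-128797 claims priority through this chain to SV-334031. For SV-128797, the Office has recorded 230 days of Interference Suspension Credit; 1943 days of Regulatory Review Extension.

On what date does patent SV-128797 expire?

Earliest priority filing: 30 May 2012.
Base term: 30 May 2012 + 20 years → 30 May 2032.
Interference Suspension Credit: +230 days → 15 January 2033.
Regulatory Review Extension: 1943 days claimed exceeds the 1786-day cap, so +1786 days → 6 December 2037.

December 6, 2037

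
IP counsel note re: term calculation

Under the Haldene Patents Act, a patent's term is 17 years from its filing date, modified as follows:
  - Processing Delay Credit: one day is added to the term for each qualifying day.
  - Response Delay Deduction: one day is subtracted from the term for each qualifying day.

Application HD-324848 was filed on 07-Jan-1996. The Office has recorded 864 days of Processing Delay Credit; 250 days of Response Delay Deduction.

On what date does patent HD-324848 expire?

Base term: filing date + 17 years → 7 January 2013.
Processing Delay Credit: +864 days → 21 May 2015.
Response Delay Deduction: −250 days → 13 September 2014.

September 13, 2014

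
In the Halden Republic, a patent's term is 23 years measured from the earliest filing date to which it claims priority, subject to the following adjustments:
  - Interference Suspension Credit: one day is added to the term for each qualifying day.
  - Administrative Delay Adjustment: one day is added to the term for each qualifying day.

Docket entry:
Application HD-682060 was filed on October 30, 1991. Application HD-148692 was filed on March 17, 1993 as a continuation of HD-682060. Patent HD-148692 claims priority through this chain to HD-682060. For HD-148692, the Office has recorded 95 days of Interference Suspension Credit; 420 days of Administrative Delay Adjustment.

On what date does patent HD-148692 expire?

Earliest priority filing: 30 October 1991.
Base term: 30 October 1991 + 23 years → 30 October 2014.
Interference Suspension Credit: +95 days → 2 February 2015.
Administrative Delay Adjustment: +420 days → 28 March 2016.

March 28, 2016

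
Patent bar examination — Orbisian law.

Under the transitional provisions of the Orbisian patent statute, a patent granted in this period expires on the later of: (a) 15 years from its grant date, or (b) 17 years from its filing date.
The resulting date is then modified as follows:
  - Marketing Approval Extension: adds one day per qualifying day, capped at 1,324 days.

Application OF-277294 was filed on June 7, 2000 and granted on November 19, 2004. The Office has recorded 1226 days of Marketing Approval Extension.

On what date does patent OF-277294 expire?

2023-03-29

(a) grant + 15 years → 19 November 2019.
(b) filing + 17 years → 7 June 2017.
Later of the two: 19 November 2019.
Marketing Approval Extension: 1226 days (within the 1324-day cap) → +1226 days → 29 March 2023.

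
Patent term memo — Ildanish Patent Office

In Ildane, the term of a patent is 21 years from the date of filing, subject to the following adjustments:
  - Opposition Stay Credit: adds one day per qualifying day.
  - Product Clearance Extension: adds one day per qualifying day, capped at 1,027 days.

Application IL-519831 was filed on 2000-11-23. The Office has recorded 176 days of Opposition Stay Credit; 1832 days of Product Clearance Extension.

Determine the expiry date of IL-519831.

March 10, 2025

Base term: filing date + 21 years → 23 November 2021.
Opposition Stay Credit: +176 days → 18 May 2022.
Product Clearance Extension: 1832 days claimed exceeds the 1027-day cap, so +1027 days → 10 March 2025.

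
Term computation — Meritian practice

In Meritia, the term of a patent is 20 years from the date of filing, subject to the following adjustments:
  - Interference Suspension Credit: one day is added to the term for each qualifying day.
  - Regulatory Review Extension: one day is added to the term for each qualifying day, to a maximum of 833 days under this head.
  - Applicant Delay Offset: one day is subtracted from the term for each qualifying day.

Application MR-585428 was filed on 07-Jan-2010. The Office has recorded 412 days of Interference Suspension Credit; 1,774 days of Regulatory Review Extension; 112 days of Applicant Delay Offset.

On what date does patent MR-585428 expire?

2033-02-13

Base term: filing date + 20 years → 7 January 2030.
Interference Suspension Credit: +412 days → 23 February 2031.
Regulatory Review Extension: 1774 days claimed exceeds the 833-day cap, so +833 days → 5 June 2033.
Applicant Delay Offset: −112 days → 13 February 2033.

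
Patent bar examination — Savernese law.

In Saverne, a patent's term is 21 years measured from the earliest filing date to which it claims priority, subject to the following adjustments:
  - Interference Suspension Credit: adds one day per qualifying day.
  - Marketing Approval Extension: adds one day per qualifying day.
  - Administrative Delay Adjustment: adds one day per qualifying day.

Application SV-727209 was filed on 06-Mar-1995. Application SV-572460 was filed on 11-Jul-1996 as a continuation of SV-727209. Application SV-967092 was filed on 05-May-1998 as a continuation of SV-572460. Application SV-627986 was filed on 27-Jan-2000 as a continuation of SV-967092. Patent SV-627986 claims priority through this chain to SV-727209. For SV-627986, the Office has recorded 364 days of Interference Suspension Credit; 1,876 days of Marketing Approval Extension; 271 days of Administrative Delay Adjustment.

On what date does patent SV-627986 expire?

Earliest priority filing: 6 March 1995.
Base term: 6 March 1995 + 21 years → 6 March 2016.
Interference Suspension Credit: +364 days → 5 March 2017.
Marketing Approval Extension: +1876 days → 24 April 2022.
Administrative Delay Adjustment: +271 days → 20 January 2023.

2023-01-20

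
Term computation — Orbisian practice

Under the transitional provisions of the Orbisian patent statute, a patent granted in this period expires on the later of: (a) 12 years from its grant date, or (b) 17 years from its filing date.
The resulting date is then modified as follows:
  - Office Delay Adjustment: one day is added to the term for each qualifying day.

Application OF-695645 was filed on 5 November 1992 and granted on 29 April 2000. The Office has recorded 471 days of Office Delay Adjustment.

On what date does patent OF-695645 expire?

(a) grant + 12 years → 29 April 2012.
(b) filing + 17 years → 5 November 2009.
Later of the two: 29 April 2012.
Office Delay Adjustment: +471 days → 13 August 2013.

2013-08-13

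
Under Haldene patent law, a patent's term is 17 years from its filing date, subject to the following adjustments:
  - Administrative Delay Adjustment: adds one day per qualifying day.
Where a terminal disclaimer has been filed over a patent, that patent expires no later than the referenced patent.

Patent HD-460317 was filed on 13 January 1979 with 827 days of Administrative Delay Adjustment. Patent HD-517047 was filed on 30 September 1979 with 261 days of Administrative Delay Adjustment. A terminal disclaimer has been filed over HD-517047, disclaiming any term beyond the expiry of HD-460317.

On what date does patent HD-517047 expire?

Natural term of HD-517047:
  Base: filing + 17 years → 30 September 1996.
  Administrative Delay Adjustment: +261 days → 18 June 1997.
Expiry of referenced patent HD-460317:
  Base: filing + 17 years → 13 January 1996.
  Administrative Delay Adjustment: +827 days → 19 April 1998.
Terminal disclaimer: HD-517047 expires on the earlier of 18 June 1997 and 19 April 1998.

June 18, 1997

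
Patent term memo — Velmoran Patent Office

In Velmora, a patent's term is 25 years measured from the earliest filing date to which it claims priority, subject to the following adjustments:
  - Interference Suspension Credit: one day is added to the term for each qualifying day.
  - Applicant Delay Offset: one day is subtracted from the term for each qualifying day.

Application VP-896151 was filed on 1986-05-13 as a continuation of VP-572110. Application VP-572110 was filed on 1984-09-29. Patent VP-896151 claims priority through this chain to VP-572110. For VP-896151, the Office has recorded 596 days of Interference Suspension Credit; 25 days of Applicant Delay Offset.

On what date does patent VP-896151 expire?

Earliest priority filing: 29 September 1984.
Base term: 29 September 1984 + 25 years → 29 September 2009.
Interference Suspension Credit: +596 days → 18 May 2011.
Applicant Delay Offset: −25 days → 23 April 2011.

2011-04-23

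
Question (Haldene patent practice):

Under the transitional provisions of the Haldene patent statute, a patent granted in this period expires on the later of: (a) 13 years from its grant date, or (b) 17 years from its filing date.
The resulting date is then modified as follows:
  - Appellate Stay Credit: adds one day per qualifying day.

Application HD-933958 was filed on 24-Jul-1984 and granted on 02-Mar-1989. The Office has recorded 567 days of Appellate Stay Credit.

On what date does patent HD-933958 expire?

2003-09-20

(a) grant + 13 years → 2 March 2002.
(b) filing + 17 years → 24 July 2001.
Later of the two: 2 March 2002.
Appellate Stay Credit: +567 days → 20 September 2003.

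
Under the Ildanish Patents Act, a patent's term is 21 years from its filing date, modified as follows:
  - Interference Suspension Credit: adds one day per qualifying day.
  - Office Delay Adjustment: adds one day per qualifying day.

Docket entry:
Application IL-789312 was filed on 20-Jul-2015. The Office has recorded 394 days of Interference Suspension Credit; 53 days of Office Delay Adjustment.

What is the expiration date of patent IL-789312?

Base term: filing date + 21 years → 20 July 2036.
Interference Suspension Credit: +394 days → 18 August 2037.
Office Delay Adjustment: +53 days → 10 October 2037.

2037-10-10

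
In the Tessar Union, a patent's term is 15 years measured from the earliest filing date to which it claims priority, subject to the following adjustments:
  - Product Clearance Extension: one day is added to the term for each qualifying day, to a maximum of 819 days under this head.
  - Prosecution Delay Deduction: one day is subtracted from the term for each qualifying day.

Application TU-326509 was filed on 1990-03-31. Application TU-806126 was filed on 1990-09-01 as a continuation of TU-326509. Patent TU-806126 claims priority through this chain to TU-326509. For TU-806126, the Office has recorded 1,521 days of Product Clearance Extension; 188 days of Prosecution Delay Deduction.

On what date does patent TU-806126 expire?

Earliest priority filing: 31 March 1990.
Base term: 31 March 1990 + 15 years → 31 March 2005.
Product Clearance Extension: 1521 days claimed exceeds the 819-day cap, so +819 days → 28 June 2007.
Prosecution Delay Deduction: −188 days → 22 December 2006.

December 22, 2006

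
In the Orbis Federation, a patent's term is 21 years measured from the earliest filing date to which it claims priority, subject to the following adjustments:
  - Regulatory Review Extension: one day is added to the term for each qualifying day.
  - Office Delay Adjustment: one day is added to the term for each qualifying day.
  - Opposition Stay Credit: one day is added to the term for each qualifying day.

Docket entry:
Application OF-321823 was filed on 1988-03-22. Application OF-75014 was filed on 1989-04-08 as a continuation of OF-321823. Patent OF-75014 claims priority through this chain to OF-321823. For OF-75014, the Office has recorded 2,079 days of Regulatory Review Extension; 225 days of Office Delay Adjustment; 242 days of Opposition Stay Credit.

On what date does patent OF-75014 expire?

Earliest priority filing: 22 March 1988.
Base term: 22 March 1988 + 21 years → 22 March 2009.
Regulatory Review Extension: +2079 days → 30 November 2014.
Office Delay Adjustment: +225 days → 13 July 2015.
Opposition Stay Credit: +242 days → 11 March 2016.

2016-03-11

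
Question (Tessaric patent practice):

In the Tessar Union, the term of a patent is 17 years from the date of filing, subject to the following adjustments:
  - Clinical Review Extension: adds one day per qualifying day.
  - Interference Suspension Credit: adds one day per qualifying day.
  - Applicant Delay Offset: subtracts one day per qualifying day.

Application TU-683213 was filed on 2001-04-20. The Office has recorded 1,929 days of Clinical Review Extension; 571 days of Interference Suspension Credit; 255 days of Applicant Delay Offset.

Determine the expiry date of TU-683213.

2024-06-12

Base term: filing date + 17 years → 20 April 2018.
Clinical Review Extension: +1929 days → 1 August 2023.
Interference Suspension Credit: +571 days → 22 February 2025.
Applicant Delay Offset: −255 days → 12 June 2024.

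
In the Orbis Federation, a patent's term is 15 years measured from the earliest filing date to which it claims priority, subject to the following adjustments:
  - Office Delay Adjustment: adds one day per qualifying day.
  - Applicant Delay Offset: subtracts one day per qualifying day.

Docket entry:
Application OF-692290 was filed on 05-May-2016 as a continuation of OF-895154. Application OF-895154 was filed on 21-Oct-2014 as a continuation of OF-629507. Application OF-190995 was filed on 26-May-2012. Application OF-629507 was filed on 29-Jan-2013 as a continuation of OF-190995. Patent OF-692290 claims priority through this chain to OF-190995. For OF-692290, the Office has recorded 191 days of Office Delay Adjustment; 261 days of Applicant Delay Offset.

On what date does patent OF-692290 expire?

Earliest priority filing: 26 May 2012.
Base term: 26 May 2012 + 15 years → 26 May 2027.
Office Delay Adjustment: +191 days → 3 December 2027.
Applicant Delay Offset: −261 days → 17 March 2027.

2027-03-17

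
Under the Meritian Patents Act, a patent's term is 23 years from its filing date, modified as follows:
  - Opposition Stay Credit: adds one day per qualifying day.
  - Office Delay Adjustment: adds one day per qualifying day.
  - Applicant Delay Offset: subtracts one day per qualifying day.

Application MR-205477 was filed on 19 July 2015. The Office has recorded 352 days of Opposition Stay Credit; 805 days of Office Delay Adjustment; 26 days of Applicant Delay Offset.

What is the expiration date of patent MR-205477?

August 23, 2041

Base term: filing date + 23 years → 19 July 2038.
Opposition Stay Credit: +352 days → 6 July 2039.
Office Delay Adjustment: +805 days → 18 September 2041.
Applicant Delay Offset: −26 days → 23 August 2041.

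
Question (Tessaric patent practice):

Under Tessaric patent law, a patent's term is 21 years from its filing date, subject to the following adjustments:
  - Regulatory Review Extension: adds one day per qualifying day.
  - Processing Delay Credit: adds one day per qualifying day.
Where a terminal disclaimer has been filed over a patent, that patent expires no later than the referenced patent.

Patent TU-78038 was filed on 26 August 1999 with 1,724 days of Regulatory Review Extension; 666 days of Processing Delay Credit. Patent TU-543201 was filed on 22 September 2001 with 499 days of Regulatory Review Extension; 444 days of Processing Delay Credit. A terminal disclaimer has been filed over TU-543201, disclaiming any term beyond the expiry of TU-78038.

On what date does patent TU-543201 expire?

Natural term of TU-543201:
  Base: filing + 21 years → 22 September 2022.
  Regulatory Review Extension: +499 days → 3 February 2024.
  Processing Delay Credit: +444 days → 22 April 2025.
Expiry of referenced patent TU-78038:
  Base: filing + 21 years → 26 August 2020.
  Regulatory Review Extension: +1724 days → 16 May 2025.
  Processing Delay Credit: +666 days → 13 March 2027.
Terminal disclaimer: TU-543201 expires on the earlier of 22 April 2025 and 13 March 2027.

April 22, 2025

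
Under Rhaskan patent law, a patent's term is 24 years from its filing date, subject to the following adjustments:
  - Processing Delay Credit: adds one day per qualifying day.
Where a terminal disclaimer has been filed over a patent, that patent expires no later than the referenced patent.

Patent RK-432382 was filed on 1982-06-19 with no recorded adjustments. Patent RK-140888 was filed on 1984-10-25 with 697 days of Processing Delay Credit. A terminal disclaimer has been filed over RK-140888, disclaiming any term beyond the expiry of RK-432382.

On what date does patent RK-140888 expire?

Natural term of RK-140888:
  Base: filing + 24 years → 25 October 2008.
  Processing Delay Credit: +697 days → 22 September 2010.
Expiry of referenced patent RK-432382:
  Base: filing + 24 years → 19 June 2006.
Terminal disclaimer: RK-140888 expires on the earlier of 22 September 2010 and 19 June 2006.

June 19, 2006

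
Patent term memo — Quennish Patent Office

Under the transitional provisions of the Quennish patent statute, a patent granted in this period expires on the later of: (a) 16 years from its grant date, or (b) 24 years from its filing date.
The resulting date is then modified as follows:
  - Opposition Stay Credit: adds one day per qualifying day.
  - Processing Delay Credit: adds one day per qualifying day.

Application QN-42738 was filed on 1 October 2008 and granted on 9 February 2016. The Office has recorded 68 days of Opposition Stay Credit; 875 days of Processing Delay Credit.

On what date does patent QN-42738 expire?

(a) grant + 16 years → 9 February 2032.
(b) filing + 24 years → 1 October 2032.
Later of the two: 1 October 2032.
Opposition Stay Credit: +68 days → 8 December 2032.
Processing Delay Credit: +875 days → 2 May 2035.

2035-05-02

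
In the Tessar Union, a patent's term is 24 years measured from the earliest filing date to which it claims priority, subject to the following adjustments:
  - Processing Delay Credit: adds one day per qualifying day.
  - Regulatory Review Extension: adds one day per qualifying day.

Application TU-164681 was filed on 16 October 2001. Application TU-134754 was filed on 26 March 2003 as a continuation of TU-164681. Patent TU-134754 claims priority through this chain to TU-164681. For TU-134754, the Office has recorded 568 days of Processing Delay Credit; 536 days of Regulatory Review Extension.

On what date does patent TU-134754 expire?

Earliest priority filing: 16 October 2001.
Base term: 16 October 2001 + 24 years → 16 October 2025.
Processing Delay Credit: +568 days → 7 May 2027.
Regulatory Review Extension: +536 days → 24 October 2028.

2028-10-24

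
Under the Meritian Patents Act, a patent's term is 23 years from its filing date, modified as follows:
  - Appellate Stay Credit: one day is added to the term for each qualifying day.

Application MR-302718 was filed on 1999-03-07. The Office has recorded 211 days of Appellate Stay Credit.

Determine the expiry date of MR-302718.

Base term: filing date + 23 years → 7 March 2022.
Appellate Stay Credit: +211 days → 4 October 2022.

2022-10-04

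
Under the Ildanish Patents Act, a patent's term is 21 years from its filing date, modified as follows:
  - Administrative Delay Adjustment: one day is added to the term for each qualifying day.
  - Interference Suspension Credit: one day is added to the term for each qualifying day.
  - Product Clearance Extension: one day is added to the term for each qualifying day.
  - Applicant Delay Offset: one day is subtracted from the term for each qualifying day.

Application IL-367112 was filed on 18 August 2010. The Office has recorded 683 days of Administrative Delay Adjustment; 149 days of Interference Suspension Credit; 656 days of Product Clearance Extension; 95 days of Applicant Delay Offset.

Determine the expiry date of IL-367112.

Base term: filing date + 21 years → 18 August 2031.
Administrative Delay Adjustment: +683 days → 1 July 2033.
Interference Suspension Credit: +149 days → 27 November 2033.
Product Clearance Extension: +656 days → 14 September 2035.
Applicant Delay Offset: −95 days → 11 June 2035.

June 11, 2035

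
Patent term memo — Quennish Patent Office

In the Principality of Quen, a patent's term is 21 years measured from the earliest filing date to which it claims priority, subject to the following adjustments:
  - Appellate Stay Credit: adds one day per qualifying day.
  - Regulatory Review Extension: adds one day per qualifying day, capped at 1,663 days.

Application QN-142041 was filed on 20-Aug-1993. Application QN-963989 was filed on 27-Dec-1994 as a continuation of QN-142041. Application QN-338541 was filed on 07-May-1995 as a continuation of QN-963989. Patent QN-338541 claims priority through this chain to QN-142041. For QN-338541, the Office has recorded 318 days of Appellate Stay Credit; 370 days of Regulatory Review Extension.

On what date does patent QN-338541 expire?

Earliest priority filing: 20 August 1993.
Base term: 20 August 1993 + 21 years → 20 August 2014.
Appellate Stay Credit: +318 days → 4 July 2015.
Regulatory Review Extension: 370 days (within the 1663-day cap) → +370 days → 8 July 2016.

July 8, 2016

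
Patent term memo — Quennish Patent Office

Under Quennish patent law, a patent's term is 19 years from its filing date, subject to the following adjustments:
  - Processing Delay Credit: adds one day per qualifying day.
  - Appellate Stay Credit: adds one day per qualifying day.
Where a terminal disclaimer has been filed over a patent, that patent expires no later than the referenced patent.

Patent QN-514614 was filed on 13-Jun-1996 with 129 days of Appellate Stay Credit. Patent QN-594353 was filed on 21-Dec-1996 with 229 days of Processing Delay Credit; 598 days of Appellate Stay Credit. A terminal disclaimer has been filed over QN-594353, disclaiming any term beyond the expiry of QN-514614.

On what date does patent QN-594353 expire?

Natural term of QN-594353:
  Base: filing + 19 years → 21 December 2015.
  Processing Delay Credit: +229 days → 6 August 2016.
  Appellate Stay Credit: +598 days → 27 March 2018.
Expiry of referenced patent QN-514614:
  Base: filing + 19 years → 13 June 2015.
  Appellate Stay Credit: +129 days → 20 October 2015.
Terminal disclaimer: QN-594353 expires on the earlier of 27 March 2018 and 20 October 2015.

2015-10-20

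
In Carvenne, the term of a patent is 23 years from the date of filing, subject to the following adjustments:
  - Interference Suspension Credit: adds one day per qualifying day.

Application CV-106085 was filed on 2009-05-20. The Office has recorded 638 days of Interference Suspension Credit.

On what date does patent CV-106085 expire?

Base term: filing date + 23 years → 20 May 2032.
Interference Suspension Credit: +638 days → 17 February 2034.

2034-02-17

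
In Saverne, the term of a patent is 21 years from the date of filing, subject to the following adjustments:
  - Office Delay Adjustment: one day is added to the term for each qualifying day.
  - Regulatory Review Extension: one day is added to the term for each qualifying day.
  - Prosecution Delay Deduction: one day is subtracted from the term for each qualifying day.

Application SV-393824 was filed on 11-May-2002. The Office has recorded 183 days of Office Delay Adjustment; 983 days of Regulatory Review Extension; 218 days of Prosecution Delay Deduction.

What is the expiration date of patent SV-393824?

December 14, 2025

Base term: filing date + 21 years → 11 May 2023.
Office Delay Adjustment: +183 days → 10 November 2023.
Regulatory Review Extension: +983 days → 20 July 2026.
Prosecution Delay Deduction: −218 days → 14 December 2025.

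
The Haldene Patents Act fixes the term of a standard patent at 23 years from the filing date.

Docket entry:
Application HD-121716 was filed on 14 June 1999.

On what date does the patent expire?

2022-06-14

Filing date + 23 years → 14 June 2022.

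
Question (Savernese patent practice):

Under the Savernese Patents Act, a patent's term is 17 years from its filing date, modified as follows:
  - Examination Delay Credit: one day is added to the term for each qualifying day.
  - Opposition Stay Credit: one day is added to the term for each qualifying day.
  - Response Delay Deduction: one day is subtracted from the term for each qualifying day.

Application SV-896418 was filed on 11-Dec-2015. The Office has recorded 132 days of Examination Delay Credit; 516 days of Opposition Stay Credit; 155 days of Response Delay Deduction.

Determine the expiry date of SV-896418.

April 18, 2034

Base term: filing date + 17 years → 11 December 2032.
Examination Delay Credit: +132 days → 22 April 2033.
Opposition Stay Credit: +516 days → 20 September 2034.
Response Delay Deduction: −155 days → 18 April 2034.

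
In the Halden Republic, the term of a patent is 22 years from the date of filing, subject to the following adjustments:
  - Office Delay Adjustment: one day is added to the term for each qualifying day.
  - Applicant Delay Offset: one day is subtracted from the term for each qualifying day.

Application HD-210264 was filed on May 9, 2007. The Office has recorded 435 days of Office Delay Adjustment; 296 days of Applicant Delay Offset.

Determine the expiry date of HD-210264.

September 25, 2029

Base term: filing date + 22 years → 9 May 2029.
Office Delay Adjustment: +435 days → 18 July 2030.
Applicant Delay Offset: −296 days → 25 September 2029.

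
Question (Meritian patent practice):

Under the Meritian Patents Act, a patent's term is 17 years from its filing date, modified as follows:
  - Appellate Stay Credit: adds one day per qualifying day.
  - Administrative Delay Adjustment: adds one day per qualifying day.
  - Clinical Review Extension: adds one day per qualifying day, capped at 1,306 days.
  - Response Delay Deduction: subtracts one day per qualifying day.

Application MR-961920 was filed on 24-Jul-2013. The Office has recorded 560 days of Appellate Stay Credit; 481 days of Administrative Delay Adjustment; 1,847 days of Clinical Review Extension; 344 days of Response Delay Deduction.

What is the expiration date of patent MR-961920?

January 17, 2036

Base term: filing date + 17 years → 24 July 2030.
Appellate Stay Credit: +560 days → 4 February 2032.
Administrative Delay Adjustment: +481 days → 30 May 2033.
Clinical Review Extension: 1847 days claimed exceeds the 1306-day cap, so +1306 days → 26 December 2036.
Response Delay Deduction: −344 days → 17 January 2036.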